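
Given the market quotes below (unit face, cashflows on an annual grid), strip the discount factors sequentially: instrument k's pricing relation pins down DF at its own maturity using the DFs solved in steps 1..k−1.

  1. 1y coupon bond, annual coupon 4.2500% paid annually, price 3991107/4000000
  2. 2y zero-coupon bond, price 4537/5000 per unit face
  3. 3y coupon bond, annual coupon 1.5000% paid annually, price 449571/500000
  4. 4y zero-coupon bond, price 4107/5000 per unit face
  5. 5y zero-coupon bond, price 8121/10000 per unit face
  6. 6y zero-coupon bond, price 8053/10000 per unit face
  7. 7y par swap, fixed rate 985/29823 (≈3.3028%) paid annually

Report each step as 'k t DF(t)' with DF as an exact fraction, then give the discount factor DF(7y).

1 1 9571/10000
2 2 4537/5000
3 3 8583/10000
4 4 4107/5000
5 5 8121/10000
6 6 8053/10000
7 7 803/1000
DF(7y) = 803/1000 ≈ 0.803000

step 1 [1y] bond c/1=17/400: DF=(3991107/4000000 − 17/400·(0))/(1+17/400) = 9571/10000 ≈ 0.957100
step 2 [2y] zero: DF = P = 4537/5000 ≈ 0.907400
step 3 [3y] bond c/1=3/200: DF=(449571/500000 − 3/200·(0.957100+0.907400))/(1+3/200) = 8583/10000 ≈ 0.858300
step 4 [4y] zero: DF = P = 4107/5000 ≈ 0.821400
step 5 [5y] zero: DF = P = 8121/10000 ≈ 0.812100
step 6 [6y] zero: DF = P = 8053/10000 ≈ 0.805300
step 7 [7y] swap r/1=985/29823: DF=(1 − 985/29823·(0.957100+0.907400+0.858300+0.821400+0.812100+0.805300))/(1+985/29823) = 803/1000 ≈ 0.803000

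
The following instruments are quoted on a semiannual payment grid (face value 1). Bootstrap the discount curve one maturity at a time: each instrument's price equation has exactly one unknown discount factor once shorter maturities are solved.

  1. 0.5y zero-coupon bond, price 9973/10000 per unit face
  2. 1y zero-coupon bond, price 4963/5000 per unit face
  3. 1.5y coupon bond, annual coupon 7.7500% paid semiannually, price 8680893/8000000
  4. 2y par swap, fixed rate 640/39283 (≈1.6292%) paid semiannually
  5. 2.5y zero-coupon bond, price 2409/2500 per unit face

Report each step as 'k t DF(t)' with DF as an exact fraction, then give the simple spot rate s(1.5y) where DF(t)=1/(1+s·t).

step 1 [0.5y] zero: DF = P = 9973/10000 ≈ 0.997300
step 2 [1y] zero: DF = P = 4963/5000 ≈ 0.992600
step 3 [1.5y] bond c/2=31/800: DF=(8680893/8000000 − 31/800·(0.997300+0.992600))/(1+31/800) = 1213/1250 ≈ 0.970400
step 4 [2y] swap r/2=320/39283: DF=(1 − 320/39283·(0.997300+0.992600+0.970400))/(1+320/39283) = 121/125 ≈ 0.968000
step 5 [2.5y] zero: DF = P = 2409/2500 ≈ 0.963600

1 1/2 9973/10000
2 1 4963/5000
3 3/2 1213/1250
4 2 121/125
5 5/2 2409/2500
s(1.5y) = (1/(1213/1250) − 1)/(3/2) = 74/3639 ≈ 2.0335%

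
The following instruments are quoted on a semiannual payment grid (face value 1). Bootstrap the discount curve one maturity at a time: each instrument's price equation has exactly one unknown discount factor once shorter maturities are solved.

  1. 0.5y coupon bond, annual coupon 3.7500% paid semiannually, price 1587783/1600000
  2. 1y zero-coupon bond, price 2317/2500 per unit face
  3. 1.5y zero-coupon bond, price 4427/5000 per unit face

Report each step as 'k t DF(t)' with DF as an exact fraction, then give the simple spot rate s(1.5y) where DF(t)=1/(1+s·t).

1 1/2 9741/10000
2 1 2317/2500
3 3/2 4427/5000
s(1.5y) = (1/(4427/5000) − 1)/(3/2) = 382/4427 ≈ 8.6289%

step 1 [0.5y] bond c/2=3/160: DF=(1587783/1600000 − 3/160·(0))/(1+3/160) = 9741/10000 ≈ 0.974100
step 2 [1y] zero: DF = P = 2317/2500 ≈ 0.926800
step 3 [1.5y] zero: DF = P = 4427/5000 ≈ 0.885400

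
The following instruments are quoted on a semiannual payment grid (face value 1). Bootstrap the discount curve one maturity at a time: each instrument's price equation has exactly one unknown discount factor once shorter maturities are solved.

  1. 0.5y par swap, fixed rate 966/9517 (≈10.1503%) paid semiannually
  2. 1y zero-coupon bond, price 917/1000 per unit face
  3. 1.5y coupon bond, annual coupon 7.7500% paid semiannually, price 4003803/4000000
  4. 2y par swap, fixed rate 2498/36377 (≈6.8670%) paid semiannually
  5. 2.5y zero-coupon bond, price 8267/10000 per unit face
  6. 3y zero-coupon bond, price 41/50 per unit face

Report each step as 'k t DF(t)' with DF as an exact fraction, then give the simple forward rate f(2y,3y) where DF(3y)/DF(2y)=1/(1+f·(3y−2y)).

1 1/2 9517/10000
2 1 917/1000
3 3/2 8939/10000
4 2 8751/10000
5 5/2 8267/10000
6 3 41/50
f(2y,3y) = ((8751/10000)/(41/50) − 1)/(1) = 551/8200 ≈ 6.7195%

step 1 [0.5y] swap r/2=483/9517: DF=(1 − 483/9517·(0))/(1+483/9517) = 9517/10000 ≈ 0.951700
step 2 [1y] zero: DF = P = 917/1000 ≈ 0.917000
step 3 [1.5y] bond c/2=31/800: DF=(4003803/4000000 − 31/800·(0.951700+0.917000))/(1+31/800) = 8939/10000 ≈ 0.893900
step 4 [2y] swap r/2=1249/36377: DF=(1 − 1249/36377·(0.951700+0.917000+0.893900))/(1+1249/36377) = 8751/10000 ≈ 0.875100
step 5 [2.5y] zero: DF = P = 8267/10000 ≈ 0.826700
step 6 [3y] zero: DF = P = 41/50 ≈ 0.820000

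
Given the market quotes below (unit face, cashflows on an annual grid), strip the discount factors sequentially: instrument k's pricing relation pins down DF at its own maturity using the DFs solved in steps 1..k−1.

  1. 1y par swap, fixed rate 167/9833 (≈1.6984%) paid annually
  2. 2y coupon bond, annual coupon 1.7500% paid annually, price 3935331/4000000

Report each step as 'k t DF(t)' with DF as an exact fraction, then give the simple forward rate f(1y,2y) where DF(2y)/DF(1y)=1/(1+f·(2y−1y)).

1 1 9833/10000
2 2 19/20
f(1y,2y) = ((9833/10000)/(19/20) − 1)/(1) = 333/9500 ≈ 3.5053%

step 1 [1y] swap r/1=167/9833: DF=(1 − 167/9833·(0))/(1+167/9833) = 9833/10000 ≈ 0.983300
step 2 [2y] bond c/1=7/400: DF=(3935331/4000000 − 7/400·(0.983300))/(1+7/400) = 19/20 ≈ 0.950000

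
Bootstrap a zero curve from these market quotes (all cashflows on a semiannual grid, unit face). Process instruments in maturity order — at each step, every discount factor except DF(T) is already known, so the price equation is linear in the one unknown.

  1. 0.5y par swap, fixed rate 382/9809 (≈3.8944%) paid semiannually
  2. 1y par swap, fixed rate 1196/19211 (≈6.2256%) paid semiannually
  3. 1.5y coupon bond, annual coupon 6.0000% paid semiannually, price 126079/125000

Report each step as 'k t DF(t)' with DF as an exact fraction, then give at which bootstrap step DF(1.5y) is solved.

step 1 [0.5y] swap r/2=191/9809: DF=(1 − 191/9809·(0))/(1+191/9809) = 9809/10000 ≈ 0.980900
step 2 [1y] swap r/2=598/19211: DF=(1 − 598/19211·(0.980900))/(1+598/19211) = 4701/5000 ≈ 0.940200
step 3 [1.5y] bond c/2=3/100: DF=(126079/125000 − 3/100·(0.980900+0.940200))/(1+3/100) = 9233/10000 ≈ 0.923300

1 1/2 9809/10000
2 1 4701/5000
3 3/2 9233/10000
DF(1.5y) is solved at step 3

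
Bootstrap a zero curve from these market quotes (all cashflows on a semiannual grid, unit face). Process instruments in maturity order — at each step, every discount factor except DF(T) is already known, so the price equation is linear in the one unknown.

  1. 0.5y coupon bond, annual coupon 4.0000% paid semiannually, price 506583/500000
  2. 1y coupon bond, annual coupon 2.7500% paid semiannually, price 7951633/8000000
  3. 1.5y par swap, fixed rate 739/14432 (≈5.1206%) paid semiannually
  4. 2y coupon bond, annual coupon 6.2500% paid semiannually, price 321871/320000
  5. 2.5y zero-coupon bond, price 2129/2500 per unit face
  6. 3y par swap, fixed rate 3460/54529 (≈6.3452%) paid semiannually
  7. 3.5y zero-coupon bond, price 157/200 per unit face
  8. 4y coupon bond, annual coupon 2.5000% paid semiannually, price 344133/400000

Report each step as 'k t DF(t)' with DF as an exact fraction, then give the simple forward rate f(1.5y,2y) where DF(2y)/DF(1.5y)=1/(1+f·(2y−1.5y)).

1 1/2 9933/10000
2 1 967/1000
3 3/2 9261/10000
4 2 8879/10000
5 5/2 2129/2500
6 3 827/1000
7 7/2 157/200
8 4 7727/10000
f(1.5y,2y) = ((9261/10000)/(8879/10000) − 1)/(1/2) = 764/8879 ≈ 8.6046%

step 1 [0.5y] bond c/2=1/50: DF=(506583/500000 − 1/50·(0))/(1+1/50) = 9933/10000 ≈ 0.993300
step 2 [1y] bond c/2=11/800: DF=(7951633/8000000 − 11/800·(0.993300))/(1+11/800) = 967/1000 ≈ 0.967000
step 3 [1.5y] swap r/2=739/28864: DF=(1 − 739/28864·(0.993300+0.967000))/(1+739/28864) = 9261/10000 ≈ 0.926100
step 4 [2y] bond c/2=1/32: DF=(321871/320000 − 1/32·(0.993300+0.967000+0.926100))/(1+1/32) = 8879/10000 ≈ 0.887900
step 5 [2.5y] zero: DF = P = 2129/2500 ≈ 0.851600
step 6 [3y] swap r/2=1730/54529: DF=(1 − 1730/54529·(0.993300+0.967000+0.926100+0.887900+0.851600))/(1+1730/54529) = 827/1000 ≈ 0.827000
step 7 [3.5y] zero: DF = P = 157/200 ≈ 0.785000
step 8 [4y] bond c/2=1/80: DF=(344133/400000 − 1/80·(0.993300+0.967000+0.926100+0.887900+0.851600+0.827000+0.785000))/(1+1/80) = 7727/10000 ≈ 0.772700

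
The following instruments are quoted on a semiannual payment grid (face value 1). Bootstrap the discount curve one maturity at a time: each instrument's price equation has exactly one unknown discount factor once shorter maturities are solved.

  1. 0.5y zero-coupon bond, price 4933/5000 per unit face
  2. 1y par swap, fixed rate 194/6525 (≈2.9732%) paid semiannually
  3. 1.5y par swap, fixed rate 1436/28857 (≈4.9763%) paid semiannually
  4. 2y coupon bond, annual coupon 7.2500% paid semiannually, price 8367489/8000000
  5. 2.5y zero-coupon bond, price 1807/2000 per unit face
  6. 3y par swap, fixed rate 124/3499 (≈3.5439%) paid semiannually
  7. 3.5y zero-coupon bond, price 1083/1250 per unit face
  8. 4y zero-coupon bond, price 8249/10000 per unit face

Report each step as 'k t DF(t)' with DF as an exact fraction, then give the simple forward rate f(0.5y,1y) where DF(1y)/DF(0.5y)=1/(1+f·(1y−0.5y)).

step 1 [0.5y] zero: DF = P = 4933/5000 ≈ 0.986600
step 2 [1y] swap r/2=97/6525: DF=(1 − 97/6525·(0.986600))/(1+97/6525) = 9709/10000 ≈ 0.970900
step 3 [1.5y] swap r/2=718/28857: DF=(1 − 718/28857·(0.986600+0.970900))/(1+718/28857) = 4641/5000 ≈ 0.928200
step 4 [2y] bond c/2=29/800: DF=(8367489/8000000 − 29/800·(0.986600+0.970900+0.928200))/(1+29/800) = 2271/2500 ≈ 0.908400
step 5 [2.5y] zero: DF = P = 1807/2000 ≈ 0.903500
step 6 [3y] swap r/2=62/3499: DF=(1 − 62/3499·(0.986600+0.970900+0.928200+0.908400+0.903500))/(1+62/3499) = 563/625 ≈ 0.900800
step 7 [3.5y] zero: DF = P = 1083/1250 ≈ 0.866400
step 8 [4y] zero: DF = P = 8249/10000 ≈ 0.824900

1 1/2 4933/5000
2 1 9709/10000
3 3/2 4641/5000
4 2 2271/2500
5 5/2 1807/2000
6 3 563/625
7 7/2 1083/1250
8 4 8249/10000
f(0.5y,1y) = ((4933/5000)/(9709/10000) − 1)/(1/2) = 314/9709 ≈ 3.2341%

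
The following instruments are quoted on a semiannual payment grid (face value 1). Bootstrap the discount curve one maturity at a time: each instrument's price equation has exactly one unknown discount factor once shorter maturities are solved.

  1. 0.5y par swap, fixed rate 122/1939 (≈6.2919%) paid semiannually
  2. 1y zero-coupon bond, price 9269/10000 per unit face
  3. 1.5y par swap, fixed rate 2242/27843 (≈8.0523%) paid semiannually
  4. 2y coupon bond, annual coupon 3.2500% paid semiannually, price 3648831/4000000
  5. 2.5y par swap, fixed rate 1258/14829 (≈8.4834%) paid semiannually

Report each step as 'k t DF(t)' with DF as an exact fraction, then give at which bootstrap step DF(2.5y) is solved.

step 1 [0.5y] swap r/2=61/1939: DF=(1 − 61/1939·(0))/(1+61/1939) = 1939/2000 ≈ 0.969500
step 2 [1y] zero: DF = P = 9269/10000 ≈ 0.926900
step 3 [1.5y] swap r/2=1121/27843: DF=(1 − 1121/27843·(0.969500+0.926900))/(1+1121/27843) = 8879/10000 ≈ 0.887900
step 4 [2y] bond c/2=13/800: DF=(3648831/4000000 − 13/800·(0.969500+0.926900+0.887900))/(1+13/800) = 8531/10000 ≈ 0.853100
step 5 [2.5y] swap r/2=629/14829: DF=(1 − 629/14829·(0.969500+0.926900+0.887900+0.853100))/(1+629/14829) = 8113/10000 ≈ 0.811300

1 1/2 1939/2000
2 1 9269/10000
3 3/2 8879/10000
4 2 8531/10000
5 5/2 8113/10000
DF(2.5y) is solved at step 5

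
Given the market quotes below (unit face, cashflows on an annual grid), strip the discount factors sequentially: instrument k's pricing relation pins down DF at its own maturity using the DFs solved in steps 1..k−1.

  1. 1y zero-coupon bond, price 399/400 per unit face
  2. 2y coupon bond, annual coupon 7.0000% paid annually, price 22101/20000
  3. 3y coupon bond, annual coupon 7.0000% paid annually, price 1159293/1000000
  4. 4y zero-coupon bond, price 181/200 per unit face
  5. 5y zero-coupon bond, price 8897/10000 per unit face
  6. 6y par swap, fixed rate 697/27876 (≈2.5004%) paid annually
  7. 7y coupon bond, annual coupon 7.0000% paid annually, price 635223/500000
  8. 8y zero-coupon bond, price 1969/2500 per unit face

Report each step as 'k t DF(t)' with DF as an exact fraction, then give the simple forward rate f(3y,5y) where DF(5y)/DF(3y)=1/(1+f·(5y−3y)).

step 1 [1y] zero: DF = P = 399/400 ≈ 0.997500
step 2 [2y] bond c/1=7/100: DF=(22101/20000 − 7/100·(0.997500))/(1+7/100) = 387/400 ≈ 0.967500
step 3 [3y] bond c/1=7/100: DF=(1159293/1000000 − 7/100·(0.997500+0.967500))/(1+7/100) = 9549/10000 ≈ 0.954900
step 4 [4y] zero: DF = P = 181/200 ≈ 0.905000
step 5 [5y] zero: DF = P = 8897/10000 ≈ 0.889700
step 6 [6y] swap r/1=697/27876: DF=(1 − 697/27876·(0.997500+0.967500+0.954900+0.905000+0.889700))/(1+697/27876) = 4303/5000 ≈ 0.860600
step 7 [7y] bond c/1=7/100: DF=(635223/500000 − 7/100·(0.997500+0.967500+0.954900+0.905000+0.889700+0.860600))/(1+7/100) = 4113/5000 ≈ 0.822600
step 8 [8y] zero: DF = P = 1969/2500 ≈ 0.787600

1 1 399/400
2 2 387/400
3 3 9549/10000
4 4 181/200
5 5 8897/10000
6 6 4303/5000
7 7 4113/5000
8 8 1969/2500
f(3y,5y) = ((9549/10000)/(8897/10000) − 1)/(2) = 326/8897 ≈ 3.6642%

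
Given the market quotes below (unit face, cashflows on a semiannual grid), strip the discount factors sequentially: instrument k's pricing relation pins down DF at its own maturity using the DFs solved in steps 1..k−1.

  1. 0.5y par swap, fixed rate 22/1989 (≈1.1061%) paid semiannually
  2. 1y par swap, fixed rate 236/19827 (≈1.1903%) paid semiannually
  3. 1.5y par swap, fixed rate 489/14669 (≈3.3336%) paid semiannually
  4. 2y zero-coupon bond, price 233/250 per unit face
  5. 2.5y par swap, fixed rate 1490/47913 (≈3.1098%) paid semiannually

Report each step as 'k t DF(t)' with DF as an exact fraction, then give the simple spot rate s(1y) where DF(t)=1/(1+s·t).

1 1/2 1989/2000
2 1 4941/5000
3 3/2 9511/10000
4 2 233/250
5 5/2 1851/2000
s(1y) = (1/(4941/5000) − 1)/(1) = 59/4941 ≈ 1.1941%

step 1 [0.5y] swap r/2=11/1989: DF=(1 − 11/1989·(0))/(1+11/1989) = 1989/2000 ≈ 0.994500
step 2 [1y] swap r/2=118/19827: DF=(1 − 118/19827·(0.994500))/(1+118/19827) = 4941/5000 ≈ 0.988200
step 3 [1.5y] swap r/2=489/29338: DF=(1 − 489/29338·(0.994500+0.988200))/(1+489/29338) = 9511/10000 ≈ 0.951100
step 4 [2y] zero: DF = P = 233/250 ≈ 0.932000
step 5 [2.5y] swap r/2=745/47913: DF=(1 − 745/47913·(0.994500+0.988200+0.951100+0.932000))/(1+745/47913) = 1851/2000 ≈ 0.925500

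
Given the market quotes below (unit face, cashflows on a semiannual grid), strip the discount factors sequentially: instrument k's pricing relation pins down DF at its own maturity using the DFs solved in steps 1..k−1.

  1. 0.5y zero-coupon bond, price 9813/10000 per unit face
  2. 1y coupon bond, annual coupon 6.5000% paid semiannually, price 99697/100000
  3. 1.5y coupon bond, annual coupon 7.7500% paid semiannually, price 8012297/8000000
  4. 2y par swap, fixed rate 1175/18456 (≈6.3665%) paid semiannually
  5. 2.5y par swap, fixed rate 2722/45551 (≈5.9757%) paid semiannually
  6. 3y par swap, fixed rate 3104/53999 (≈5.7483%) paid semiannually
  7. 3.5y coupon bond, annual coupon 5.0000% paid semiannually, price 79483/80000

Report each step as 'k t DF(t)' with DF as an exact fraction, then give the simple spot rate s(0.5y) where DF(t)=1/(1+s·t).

1 1/2 9813/10000
2 1 9347/10000
3 3/2 8927/10000
4 2 353/400
5 5/2 8639/10000
6 3 528/625
7 7/2 1047/1250
s(0.5y) = (1/(9813/10000) − 1)/(1/2) = 374/9813 ≈ 3.8113%

step 1 [0.5y] zero: DF = P = 9813/10000 ≈ 0.981300
step 2 [1y] bond c/2=13/400: DF=(99697/100000 − 13/400·(0.981300))/(1+13/400) = 9347/10000 ≈ 0.934700
step 3 [1.5y] bond c/2=31/800: DF=(8012297/8000000 − 31/800·(0.981300+0.934700))/(1+31/800) = 8927/10000 ≈ 0.892700
step 4 [2y] swap r/2=1175/36912: DF=(1 − 1175/36912·(0.981300+0.934700+0.892700))/(1+1175/36912) = 353/400 ≈ 0.882500
step 5 [2.5y] swap r/2=1361/45551: DF=(1 − 1361/45551·(0.981300+0.934700+0.892700+0.882500))/(1+1361/45551) = 8639/10000 ≈ 0.863900
step 6 [3y] swap r/2=1552/53999: DF=(1 − 1552/53999·(0.981300+0.934700+0.892700+0.882500+0.863900))/(1+1552/53999) = 528/625 ≈ 0.844800
step 7 [3.5y] bond c/2=1/40: DF=(79483/80000 − 1/40·(0.981300+0.934700+0.892700+0.882500+0.863900+0.844800))/(1+1/40) = 1047/1250 ≈ 0.837600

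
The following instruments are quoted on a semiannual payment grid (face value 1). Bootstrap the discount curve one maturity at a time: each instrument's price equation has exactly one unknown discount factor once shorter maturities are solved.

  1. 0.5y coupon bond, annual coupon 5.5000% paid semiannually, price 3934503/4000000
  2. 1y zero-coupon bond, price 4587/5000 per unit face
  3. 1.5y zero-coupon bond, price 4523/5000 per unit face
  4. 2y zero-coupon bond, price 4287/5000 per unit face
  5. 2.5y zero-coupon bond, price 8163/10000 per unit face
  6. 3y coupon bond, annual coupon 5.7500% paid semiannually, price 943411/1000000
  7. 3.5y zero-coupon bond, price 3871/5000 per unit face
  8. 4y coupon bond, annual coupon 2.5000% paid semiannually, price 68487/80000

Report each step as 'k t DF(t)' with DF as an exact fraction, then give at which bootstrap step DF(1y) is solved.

1 1/2 9573/10000
2 1 4587/5000
3 3/2 4523/5000
4 2 4287/5000
5 5/2 8163/10000
6 3 3963/5000
7 7/2 3871/5000
8 4 482/625
DF(1y) is solved at step 2

step 1 [0.5y] bond c/2=11/400: DF=(3934503/4000000 − 11/400·(0))/(1+11/400) = 9573/10000 ≈ 0.957300
step 2 [1y] zero: DF = P = 4587/5000 ≈ 0.917400
step 3 [1.5y] zero: DF = P = 4523/5000 ≈ 0.904600
step 4 [2y] zero: DF = P = 4287/5000 ≈ 0.857400
step 5 [2.5y] zero: DF = P = 8163/10000 ≈ 0.816300
step 6 [3y] bond c/2=23/800: DF=(943411/1000000 − 23/800·(0.957300+0.917400+0.904600+0.857400+0.816300))/(1+23/800) = 3963/5000 ≈ 0.792600
step 7 [3.5y] zero: DF = P = 3871/5000 ≈ 0.774200
step 8 [4y] bond c/2=1/80: DF=(68487/80000 − 1/80·(0.957300+0.917400+0.904600+0.857400+0.816300+0.792600+0.774200))/(1+1/80) = 482/625 ≈ 0.771200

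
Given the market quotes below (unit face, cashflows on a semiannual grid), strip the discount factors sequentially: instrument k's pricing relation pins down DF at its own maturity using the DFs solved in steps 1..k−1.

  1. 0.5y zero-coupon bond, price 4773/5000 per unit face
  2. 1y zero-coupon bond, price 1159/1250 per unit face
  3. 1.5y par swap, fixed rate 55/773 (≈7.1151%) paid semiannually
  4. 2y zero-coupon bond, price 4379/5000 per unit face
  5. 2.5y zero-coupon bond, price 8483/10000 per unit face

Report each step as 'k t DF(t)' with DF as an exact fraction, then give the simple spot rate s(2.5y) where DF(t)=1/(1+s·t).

1 1/2 4773/5000
2 1 1159/1250
3 3/2 901/1000
4 2 4379/5000
5 5/2 8483/10000
s(2.5y) = (1/(8483/10000) − 1)/(5/2) = 3034/42415 ≈ 7.1531%

step 1 [0.5y] zero: DF = P = 4773/5000 ≈ 0.954600
step 2 [1y] zero: DF = P = 1159/1250 ≈ 0.927200
step 3 [1.5y] swap r/2=55/1546: DF=(1 − 55/1546·(0.954600+0.927200))/(1+55/1546) = 901/1000 ≈ 0.901000
step 4 [2y] zero: DF = P = 4379/5000 ≈ 0.875800
step 5 [2.5y] zero: DF = P = 8483/10000 ≈ 0.848300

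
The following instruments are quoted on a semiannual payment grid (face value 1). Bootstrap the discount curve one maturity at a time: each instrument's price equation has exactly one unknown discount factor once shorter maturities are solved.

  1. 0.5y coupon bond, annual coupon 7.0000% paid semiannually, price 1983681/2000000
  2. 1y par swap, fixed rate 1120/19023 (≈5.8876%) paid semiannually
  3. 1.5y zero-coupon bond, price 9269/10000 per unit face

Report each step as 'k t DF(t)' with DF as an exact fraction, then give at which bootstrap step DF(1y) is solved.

1 1/2 9583/10000
2 1 118/125
3 3/2 9269/10000
DF(1y) is solved at step 2

step 1 [0.5y] bond c/2=7/200: DF=(1983681/2000000 − 7/200·(0))/(1+7/200) = 9583/10000 ≈ 0.958300
step 2 [1y] swap r/2=560/19023: DF=(1 − 560/19023·(0.958300))/(1+560/19023) = 118/125 ≈ 0.944000
step 3 [1.5y] zero: DF = P = 9269/10000 ≈ 0.926900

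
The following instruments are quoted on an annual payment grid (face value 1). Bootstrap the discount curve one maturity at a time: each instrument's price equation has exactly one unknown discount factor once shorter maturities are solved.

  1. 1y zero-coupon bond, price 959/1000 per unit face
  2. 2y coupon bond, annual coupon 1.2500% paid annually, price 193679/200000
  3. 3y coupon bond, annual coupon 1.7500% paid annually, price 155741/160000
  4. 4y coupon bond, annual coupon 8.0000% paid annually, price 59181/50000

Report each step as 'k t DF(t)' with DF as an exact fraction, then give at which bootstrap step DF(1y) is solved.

1 1 959/1000
2 2 4723/5000
3 3 9239/10000
4 4 1773/2000
DF(1y) is solved at step 1

step 1 [1y] zero: DF = P = 959/1000 ≈ 0.959000
step 2 [2y] bond c/1=1/80: DF=(193679/200000 − 1/80·(0.959000))/(1+1/80) = 4723/5000 ≈ 0.944600
step 3 [3y] bond c/1=7/400: DF=(155741/160000 − 7/400·(0.959000+0.944600))/(1+7/400) = 9239/10000 ≈ 0.923900
step 4 [4y] bond c/1=2/25: DF=(59181/50000 − 2/25·(0.959000+0.944600+0.923900))/(1+2/25) = 1773/2000 ≈ 0.886500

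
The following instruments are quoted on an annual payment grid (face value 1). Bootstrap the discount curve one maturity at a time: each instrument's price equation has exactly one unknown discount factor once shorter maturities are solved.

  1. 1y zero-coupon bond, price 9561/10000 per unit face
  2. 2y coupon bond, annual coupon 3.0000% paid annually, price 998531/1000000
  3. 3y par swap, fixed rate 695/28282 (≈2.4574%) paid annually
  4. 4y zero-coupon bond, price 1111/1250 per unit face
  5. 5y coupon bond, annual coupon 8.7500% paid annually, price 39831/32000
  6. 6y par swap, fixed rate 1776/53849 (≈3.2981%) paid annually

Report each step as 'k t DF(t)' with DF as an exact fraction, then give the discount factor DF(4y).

step 1 [1y] zero: DF = P = 9561/10000 ≈ 0.956100
step 2 [2y] bond c/1=3/100: DF=(998531/1000000 − 3/100·(0.956100))/(1+3/100) = 1177/1250 ≈ 0.941600
step 3 [3y] swap r/1=695/28282: DF=(1 − 695/28282·(0.956100+0.941600))/(1+695/28282) = 1861/2000 ≈ 0.930500
step 4 [4y] zero: DF = P = 1111/1250 ≈ 0.888800
step 5 [5y] bond c/1=7/80: DF=(39831/32000 − 7/80·(0.956100+0.941600+0.930500+0.888800))/(1+7/80) = 1691/2000 ≈ 0.845500
step 6 [6y] swap r/1=1776/53849: DF=(1 − 1776/53849·(0.956100+0.941600+0.930500+0.888800+0.845500))/(1+1776/53849) = 514/625 ≈ 0.822400

1 1 9561/10000
2 2 1177/1250
3 3 1861/2000
4 4 1111/1250
5 5 1691/2000
6 6 514/625
DF(4y) = 1111/1250 ≈ 0.888800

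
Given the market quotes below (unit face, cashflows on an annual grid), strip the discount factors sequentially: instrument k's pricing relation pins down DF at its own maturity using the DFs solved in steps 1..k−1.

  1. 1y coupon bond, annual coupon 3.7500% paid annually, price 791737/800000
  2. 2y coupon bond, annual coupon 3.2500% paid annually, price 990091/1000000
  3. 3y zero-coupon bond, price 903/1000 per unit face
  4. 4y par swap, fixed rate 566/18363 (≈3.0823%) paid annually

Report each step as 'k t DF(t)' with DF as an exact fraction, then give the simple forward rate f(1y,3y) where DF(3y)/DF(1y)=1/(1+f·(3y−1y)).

1 1 9539/10000
2 2 9289/10000
3 3 903/1000
4 4 2217/2500
f(1y,3y) = ((9539/10000)/(903/1000) − 1)/(2) = 509/18060 ≈ 2.8184%

step 1 [1y] bond c/1=3/80: DF=(791737/800000 − 3/80·(0))/(1+3/80) = 9539/10000 ≈ 0.953900
step 2 [2y] bond c/1=13/400: DF=(990091/1000000 − 13/400·(0.953900))/(1+13/400) = 9289/10000 ≈ 0.928900
step 3 [3y] zero: DF = P = 903/1000 ≈ 0.903000
step 4 [4y] swap r/1=566/18363: DF=(1 − 566/18363·(0.953900+0.928900+0.903000))/(1+566/18363) = 2217/2500 ≈ 0.886800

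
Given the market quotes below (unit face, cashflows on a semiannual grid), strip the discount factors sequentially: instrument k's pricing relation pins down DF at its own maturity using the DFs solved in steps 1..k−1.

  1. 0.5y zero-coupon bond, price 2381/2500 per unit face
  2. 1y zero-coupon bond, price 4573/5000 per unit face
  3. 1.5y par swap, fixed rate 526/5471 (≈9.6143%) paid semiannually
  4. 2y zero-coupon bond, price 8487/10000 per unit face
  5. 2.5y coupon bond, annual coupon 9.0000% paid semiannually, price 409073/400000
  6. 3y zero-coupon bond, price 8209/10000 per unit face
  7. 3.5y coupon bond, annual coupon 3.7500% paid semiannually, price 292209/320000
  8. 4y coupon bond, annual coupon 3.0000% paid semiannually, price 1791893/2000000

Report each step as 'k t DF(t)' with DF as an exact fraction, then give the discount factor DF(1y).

step 1 [0.5y] zero: DF = P = 2381/2500 ≈ 0.952400
step 2 [1y] zero: DF = P = 4573/5000 ≈ 0.914600
step 3 [1.5y] swap r/2=263/5471: DF=(1 − 263/5471·(0.952400+0.914600))/(1+263/5471) = 1737/2000 ≈ 0.868500
step 4 [2y] zero: DF = P = 8487/10000 ≈ 0.848700
step 5 [2.5y] bond c/2=9/200: DF=(409073/400000 − 9/200·(0.952400+0.914600+0.868500+0.848700))/(1+9/200) = 8243/10000 ≈ 0.824300
step 6 [3y] zero: DF = P = 8209/10000 ≈ 0.820900
step 7 [3.5y] bond c/2=3/160: DF=(292209/320000 − 3/160·(0.952400+0.914600+0.868500+0.848700+0.824300+0.820900))/(1+3/160) = 8001/10000 ≈ 0.800100
step 8 [4y] bond c/2=3/200: DF=(1791893/2000000 − 3/200·(0.952400+0.914600+0.868500+0.848700+0.824300+0.820900+0.800100))/(1+3/200) = 496/625 ≈ 0.793600

1 1/2 2381/2500
2 1 4573/5000
3 3/2 1737/2000
4 2 8487/10000
5 5/2 8243/10000
6 3 8209/10000
7 7/2 8001/10000
8 4 496/625
DF(1y) = 4573/5000 ≈ 0.914600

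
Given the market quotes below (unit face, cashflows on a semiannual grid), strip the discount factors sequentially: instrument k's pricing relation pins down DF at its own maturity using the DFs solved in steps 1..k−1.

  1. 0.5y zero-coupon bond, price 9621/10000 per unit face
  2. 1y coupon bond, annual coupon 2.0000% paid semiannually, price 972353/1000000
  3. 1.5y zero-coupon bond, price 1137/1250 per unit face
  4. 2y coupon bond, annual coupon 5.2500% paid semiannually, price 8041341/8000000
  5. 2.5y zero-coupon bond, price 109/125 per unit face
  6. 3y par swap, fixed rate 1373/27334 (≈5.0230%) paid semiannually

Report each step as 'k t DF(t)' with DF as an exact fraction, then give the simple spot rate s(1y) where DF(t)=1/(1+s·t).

step 1 [0.5y] zero: DF = P = 9621/10000 ≈ 0.962100
step 2 [1y] bond c/2=1/100: DF=(972353/1000000 − 1/100·(0.962100))/(1+1/100) = 2383/2500 ≈ 0.953200
step 3 [1.5y] zero: DF = P = 1137/1250 ≈ 0.909600
step 4 [2y] bond c/2=21/800: DF=(8041341/8000000 − 21/800·(0.962100+0.953200+0.909600))/(1+21/800) = 567/625 ≈ 0.907200
step 5 [2.5y] zero: DF = P = 109/125 ≈ 0.872000
step 6 [3y] swap r/2=1373/54668: DF=(1 − 1373/54668·(0.962100+0.953200+0.909600+0.907200+0.872000))/(1+1373/54668) = 8627/10000 ≈ 0.862700

1 1/2 9621/10000
2 1 2383/2500
3 3/2 1137/1250
4 2 567/625
5 5/2 109/125
6 3 8627/10000
s(1y) = (1/(2383/2500) − 1)/(1) = 117/2383 ≈ 4.9098%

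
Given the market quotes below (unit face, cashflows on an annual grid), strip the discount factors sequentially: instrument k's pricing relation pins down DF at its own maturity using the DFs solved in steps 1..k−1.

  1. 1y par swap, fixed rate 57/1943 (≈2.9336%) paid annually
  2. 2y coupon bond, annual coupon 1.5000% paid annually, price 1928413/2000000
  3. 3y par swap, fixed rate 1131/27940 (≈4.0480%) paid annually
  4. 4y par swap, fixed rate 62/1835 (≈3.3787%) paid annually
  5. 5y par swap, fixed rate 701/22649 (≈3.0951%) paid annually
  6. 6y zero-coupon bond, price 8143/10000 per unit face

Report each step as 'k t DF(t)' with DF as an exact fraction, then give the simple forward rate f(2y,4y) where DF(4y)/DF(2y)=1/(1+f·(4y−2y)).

1 1 1943/2000
2 2 2339/2500
3 3 8869/10000
4 4 219/250
5 5 4299/5000
6 6 8143/10000
f(2y,4y) = ((2339/2500)/(219/250) − 1)/(2) = 149/4380 ≈ 3.4018%

step 1 [1y] swap r/1=57/1943: DF=(1 − 57/1943·(0))/(1+57/1943) = 1943/2000 ≈ 0.971500
step 2 [2y] bond c/1=3/200: DF=(1928413/2000000 − 3/200·(0.971500))/(1+3/200) = 2339/2500 ≈ 0.935600
step 3 [3y] swap r/1=1131/27940: DF=(1 − 1131/27940·(0.971500+0.935600))/(1+1131/27940) = 8869/10000 ≈ 0.886900
step 4 [4y] swap r/1=62/1835: DF=(1 − 62/1835·(0.971500+0.935600+0.886900))/(1+62/1835) = 219/250 ≈ 0.876000
step 5 [5y] swap r/1=701/22649: DF=(1 − 701/22649·(0.971500+0.935600+0.886900+0.876000))/(1+701/22649) = 4299/5000 ≈ 0.859800
step 6 [6y] zero: DF = P = 8143/10000 ≈ 0.814300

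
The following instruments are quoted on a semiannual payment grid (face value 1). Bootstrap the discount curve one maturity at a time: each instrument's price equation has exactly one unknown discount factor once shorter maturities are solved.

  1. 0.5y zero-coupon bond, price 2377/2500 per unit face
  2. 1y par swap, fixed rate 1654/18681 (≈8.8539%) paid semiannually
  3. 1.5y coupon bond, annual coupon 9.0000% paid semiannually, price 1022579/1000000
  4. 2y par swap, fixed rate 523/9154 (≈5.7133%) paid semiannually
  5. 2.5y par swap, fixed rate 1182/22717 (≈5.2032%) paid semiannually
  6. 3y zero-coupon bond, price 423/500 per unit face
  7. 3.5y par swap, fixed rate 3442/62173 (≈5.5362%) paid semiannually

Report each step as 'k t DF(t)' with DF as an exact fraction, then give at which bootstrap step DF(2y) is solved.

step 1 [0.5y] zero: DF = P = 2377/2500 ≈ 0.950800
step 2 [1y] swap r/2=827/18681: DF=(1 − 827/18681·(0.950800))/(1+827/18681) = 9173/10000 ≈ 0.917300
step 3 [1.5y] bond c/2=9/200: DF=(1022579/1000000 − 9/200·(0.950800+0.917300))/(1+9/200) = 8981/10000 ≈ 0.898100
step 4 [2y] swap r/2=523/18308: DF=(1 − 523/18308·(0.950800+0.917300+0.898100))/(1+523/18308) = 4477/5000 ≈ 0.895400
step 5 [2.5y] swap r/2=591/22717: DF=(1 − 591/22717·(0.950800+0.917300+0.898100+0.895400))/(1+591/22717) = 4409/5000 ≈ 0.881800
step 6 [3y] zero: DF = P = 423/500 ≈ 0.846000
step 7 [3.5y] swap r/2=1721/62173: DF=(1 − 1721/62173·(0.950800+0.917300+0.898100+0.895400+0.881800+0.846000))/(1+1721/62173) = 8279/10000 ≈ 0.827900

1 1/2 2377/2500
2 1 9173/10000
3 3/2 8981/10000
4 2 4477/5000
5 5/2 4409/5000
6 3 423/500
7 7/2 8279/10000
DF(2y) is solved at step 4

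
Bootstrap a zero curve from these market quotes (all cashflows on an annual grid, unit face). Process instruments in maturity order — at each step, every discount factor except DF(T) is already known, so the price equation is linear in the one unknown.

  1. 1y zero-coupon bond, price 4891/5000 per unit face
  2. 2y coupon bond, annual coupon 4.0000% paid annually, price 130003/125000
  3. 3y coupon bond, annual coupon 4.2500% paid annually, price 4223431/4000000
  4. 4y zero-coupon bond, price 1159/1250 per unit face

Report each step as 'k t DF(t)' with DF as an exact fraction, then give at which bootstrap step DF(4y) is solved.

step 1 [1y] zero: DF = P = 4891/5000 ≈ 0.978200
step 2 [2y] bond c/1=1/25: DF=(130003/125000 − 1/25·(0.978200))/(1+1/25) = 1203/1250 ≈ 0.962400
step 3 [3y] bond c/1=17/400: DF=(4223431/4000000 − 17/400·(0.978200+0.962400))/(1+17/400) = 9337/10000 ≈ 0.933700
step 4 [4y] zero: DF = P = 1159/1250 ≈ 0.927200

1 1 4891/5000
2 2 1203/1250
3 3 9337/10000
4 4 1159/1250
DF(4y) is solved at step 4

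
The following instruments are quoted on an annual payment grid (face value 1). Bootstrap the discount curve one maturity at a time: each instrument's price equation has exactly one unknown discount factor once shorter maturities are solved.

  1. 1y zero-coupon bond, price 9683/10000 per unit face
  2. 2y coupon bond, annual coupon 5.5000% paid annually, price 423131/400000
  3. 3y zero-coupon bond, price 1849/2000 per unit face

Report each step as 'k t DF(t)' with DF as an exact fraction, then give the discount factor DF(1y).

1 1 9683/10000
2 2 4761/5000
3 3 1849/2000
DF(1y) = 9683/10000 ≈ 0.968300

step 1 [1y] zero: DF = P = 9683/10000 ≈ 0.968300
step 2 [2y] bond c/1=11/200: DF=(423131/400000 − 11/200·(0.968300))/(1+11/200) = 4761/5000 ≈ 0.952200
step 3 [3y] zero: DF = P = 1849/2000 ≈ 0.924500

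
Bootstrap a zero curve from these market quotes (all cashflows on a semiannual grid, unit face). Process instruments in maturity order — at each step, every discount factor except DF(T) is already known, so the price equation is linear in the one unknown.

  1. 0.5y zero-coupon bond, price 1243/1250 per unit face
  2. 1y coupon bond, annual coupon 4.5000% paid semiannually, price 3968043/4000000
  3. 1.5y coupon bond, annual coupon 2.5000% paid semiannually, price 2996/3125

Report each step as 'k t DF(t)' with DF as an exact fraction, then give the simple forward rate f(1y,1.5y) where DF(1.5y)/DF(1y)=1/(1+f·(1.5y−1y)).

step 1 [0.5y] zero: DF = P = 1243/1250 ≈ 0.994400
step 2 [1y] bond c/2=9/400: DF=(3968043/4000000 − 9/400·(0.994400))/(1+9/400) = 9483/10000 ≈ 0.948300
step 3 [1.5y] bond c/2=1/80: DF=(2996/3125 − 1/80·(0.994400+0.948300))/(1+1/80) = 9229/10000 ≈ 0.922900

1 1/2 1243/1250
2 1 9483/10000
3 3/2 9229/10000
f(1y,1.5y) = ((9483/10000)/(9229/10000) − 1)/(1/2) = 508/9229 ≈ 5.5044%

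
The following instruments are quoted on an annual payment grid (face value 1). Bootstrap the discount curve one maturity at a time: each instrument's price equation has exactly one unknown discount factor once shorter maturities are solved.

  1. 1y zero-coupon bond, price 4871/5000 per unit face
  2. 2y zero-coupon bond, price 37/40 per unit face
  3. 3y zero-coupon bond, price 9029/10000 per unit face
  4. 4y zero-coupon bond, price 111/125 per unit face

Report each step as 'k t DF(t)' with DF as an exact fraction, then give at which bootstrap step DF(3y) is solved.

step 1 [1y] zero: DF = P = 4871/5000 ≈ 0.974200
step 2 [2y] zero: DF = P = 37/40 ≈ 0.925000
step 3 [3y] zero: DF = P = 9029/10000 ≈ 0.902900
step 4 [4y] zero: DF = P = 111/125 ≈ 0.888000

1 1 4871/5000
2 2 37/40
3 3 9029/10000
4 4 111/125
DF(3y) is solved at step 3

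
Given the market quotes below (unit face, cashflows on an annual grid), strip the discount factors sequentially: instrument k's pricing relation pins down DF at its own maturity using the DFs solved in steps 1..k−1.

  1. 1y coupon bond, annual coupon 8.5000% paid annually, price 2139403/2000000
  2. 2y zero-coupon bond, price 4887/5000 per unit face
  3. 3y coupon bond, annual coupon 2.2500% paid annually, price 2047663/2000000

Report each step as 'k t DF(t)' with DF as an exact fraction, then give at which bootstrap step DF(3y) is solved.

step 1 [1y] bond c/1=17/200: DF=(2139403/2000000 − 17/200·(0))/(1+17/200) = 9859/10000 ≈ 0.985900
step 2 [2y] zero: DF = P = 4887/5000 ≈ 0.977400
step 3 [3y] bond c/1=9/400: DF=(2047663/2000000 − 9/400·(0.985900+0.977400))/(1+9/400) = 9581/10000 ≈ 0.958100

1 1 9859/10000
2 2 4887/5000
3 3 9581/10000
DF(3y) is solved at step 3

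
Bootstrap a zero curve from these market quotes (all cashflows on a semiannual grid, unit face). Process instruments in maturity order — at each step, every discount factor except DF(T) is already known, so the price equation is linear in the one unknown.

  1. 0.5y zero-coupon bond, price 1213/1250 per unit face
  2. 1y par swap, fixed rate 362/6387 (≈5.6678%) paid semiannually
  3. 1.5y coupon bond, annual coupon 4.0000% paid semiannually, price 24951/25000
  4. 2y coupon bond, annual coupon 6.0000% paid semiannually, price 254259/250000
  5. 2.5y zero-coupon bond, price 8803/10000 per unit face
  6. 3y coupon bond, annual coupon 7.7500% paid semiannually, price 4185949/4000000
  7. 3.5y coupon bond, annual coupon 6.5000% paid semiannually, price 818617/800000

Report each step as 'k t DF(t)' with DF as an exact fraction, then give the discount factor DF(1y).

step 1 [0.5y] zero: DF = P = 1213/1250 ≈ 0.970400
step 2 [1y] swap r/2=181/6387: DF=(1 − 181/6387·(0.970400))/(1+181/6387) = 9457/10000 ≈ 0.945700
step 3 [1.5y] bond c/2=1/50: DF=(24951/25000 − 1/50·(0.970400+0.945700))/(1+1/50) = 9409/10000 ≈ 0.940900
step 4 [2y] bond c/2=3/100: DF=(254259/250000 − 3/100·(0.970400+0.945700+0.940900))/(1+3/100) = 4521/5000 ≈ 0.904200
step 5 [2.5y] zero: DF = P = 8803/10000 ≈ 0.880300
step 6 [3y] bond c/2=31/800: DF=(4185949/4000000 − 31/800·(0.970400+0.945700+0.940900+0.904200+0.880300))/(1+31/800) = 8343/10000 ≈ 0.834300
step 7 [3.5y] bond c/2=13/400: DF=(818617/800000 − 13/400·(0.970400+0.945700+0.940900+0.904200+0.880300+0.834300))/(1+13/400) = 8187/10000 ≈ 0.818700

1 1/2 1213/1250
2 1 9457/10000
3 3/2 9409/10000
4 2 4521/5000
5 5/2 8803/10000
6 3 8343/10000
7 7/2 8187/10000
DF(1y) = 9457/10000 ≈ 0.945700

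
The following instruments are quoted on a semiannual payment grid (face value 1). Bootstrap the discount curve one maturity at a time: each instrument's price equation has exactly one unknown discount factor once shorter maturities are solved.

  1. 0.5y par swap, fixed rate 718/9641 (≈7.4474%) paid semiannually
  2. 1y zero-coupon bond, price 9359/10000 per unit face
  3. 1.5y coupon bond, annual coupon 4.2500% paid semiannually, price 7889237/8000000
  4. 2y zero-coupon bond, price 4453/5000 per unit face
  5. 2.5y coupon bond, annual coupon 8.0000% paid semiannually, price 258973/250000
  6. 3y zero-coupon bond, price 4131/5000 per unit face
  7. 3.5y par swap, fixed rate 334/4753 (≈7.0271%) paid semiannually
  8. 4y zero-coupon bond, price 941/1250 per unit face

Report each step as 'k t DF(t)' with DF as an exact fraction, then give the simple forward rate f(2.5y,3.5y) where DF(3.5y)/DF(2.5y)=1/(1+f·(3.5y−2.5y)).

step 1 [0.5y] swap r/2=359/9641: DF=(1 − 359/9641·(0))/(1+359/9641) = 9641/10000 ≈ 0.964100
step 2 [1y] zero: DF = P = 9359/10000 ≈ 0.935900
step 3 [1.5y] bond c/2=17/800: DF=(7889237/8000000 − 17/800·(0.964100+0.935900))/(1+17/800) = 9261/10000 ≈ 0.926100
step 4 [2y] zero: DF = P = 4453/5000 ≈ 0.890600
step 5 [2.5y] bond c/2=1/25: DF=(258973/250000 − 1/25·(0.964100+0.935900+0.926100+0.890600))/(1+1/25) = 8531/10000 ≈ 0.853100
step 6 [3y] zero: DF = P = 4131/5000 ≈ 0.826200
step 7 [3.5y] swap r/2=167/4753: DF=(1 − 167/4753·(0.964100+0.935900+0.926100+0.890600+0.853100+0.826200))/(1+167/4753) = 7829/10000 ≈ 0.782900
step 8 [4y] zero: DF = P = 941/1250 ≈ 0.752800

1 1/2 9641/10000
2 1 9359/10000
3 3/2 9261/10000
4 2 4453/5000
5 5/2 8531/10000
6 3 4131/5000
7 7/2 7829/10000
8 4 941/1250
f(2.5y,3.5y) = ((8531/10000)/(7829/10000) − 1)/(1) = 702/7829 ≈ 8.9667%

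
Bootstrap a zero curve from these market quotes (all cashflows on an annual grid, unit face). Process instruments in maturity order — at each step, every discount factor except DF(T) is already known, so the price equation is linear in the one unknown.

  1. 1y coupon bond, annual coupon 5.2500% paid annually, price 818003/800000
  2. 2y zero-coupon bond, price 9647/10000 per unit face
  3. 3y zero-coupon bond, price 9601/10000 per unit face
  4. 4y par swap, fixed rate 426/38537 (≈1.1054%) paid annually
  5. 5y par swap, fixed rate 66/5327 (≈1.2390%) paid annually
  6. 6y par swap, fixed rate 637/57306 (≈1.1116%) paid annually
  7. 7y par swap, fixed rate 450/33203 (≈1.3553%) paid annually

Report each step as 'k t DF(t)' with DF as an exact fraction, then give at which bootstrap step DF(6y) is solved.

step 1 [1y] bond c/1=21/400: DF=(818003/800000 − 21/400·(0))/(1+21/400) = 1943/2000 ≈ 0.971500
step 2 [2y] zero: DF = P = 9647/10000 ≈ 0.964700
step 3 [3y] zero: DF = P = 9601/10000 ≈ 0.960100
step 4 [4y] swap r/1=426/38537: DF=(1 − 426/38537·(0.971500+0.964700+0.960100))/(1+426/38537) = 4787/5000 ≈ 0.957400
step 5 [5y] swap r/1=66/5327: DF=(1 − 66/5327·(0.971500+0.964700+0.960100+0.957400))/(1+66/5327) = 4703/5000 ≈ 0.940600
step 6 [6y] swap r/1=637/57306: DF=(1 − 637/57306·(0.971500+0.964700+0.960100+0.957400+0.940600))/(1+637/57306) = 9363/10000 ≈ 0.936300
step 7 [7y] swap r/1=450/33203: DF=(1 − 450/33203·(0.971500+0.964700+0.960100+0.957400+0.940600+0.936300))/(1+450/33203) = 91/100 ≈ 0.910000

1 1 1943/2000
2 2 9647/10000
3 3 9601/10000
4 4 4787/5000
5 5 4703/5000
6 6 9363/10000
7 7 91/100
DF(6y) is solved at step 6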